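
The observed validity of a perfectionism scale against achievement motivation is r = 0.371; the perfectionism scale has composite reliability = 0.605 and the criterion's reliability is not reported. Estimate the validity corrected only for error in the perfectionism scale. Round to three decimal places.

Single correction: r_c = r_obs / √r_xx = 0.371 / √0.605 = 0.371 / 0.7778 ≈ 0.477.

0.477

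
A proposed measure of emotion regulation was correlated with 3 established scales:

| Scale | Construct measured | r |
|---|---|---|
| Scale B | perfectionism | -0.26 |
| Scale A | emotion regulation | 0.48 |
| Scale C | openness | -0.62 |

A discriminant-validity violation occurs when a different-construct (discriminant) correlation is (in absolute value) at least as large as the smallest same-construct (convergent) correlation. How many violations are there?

1

Convergent (same construct = emotion regulation): Scale A.
Smallest convergent = 0.48. Discriminant |r|: 0.26, 0.62; count ≥ 0.48 → 1.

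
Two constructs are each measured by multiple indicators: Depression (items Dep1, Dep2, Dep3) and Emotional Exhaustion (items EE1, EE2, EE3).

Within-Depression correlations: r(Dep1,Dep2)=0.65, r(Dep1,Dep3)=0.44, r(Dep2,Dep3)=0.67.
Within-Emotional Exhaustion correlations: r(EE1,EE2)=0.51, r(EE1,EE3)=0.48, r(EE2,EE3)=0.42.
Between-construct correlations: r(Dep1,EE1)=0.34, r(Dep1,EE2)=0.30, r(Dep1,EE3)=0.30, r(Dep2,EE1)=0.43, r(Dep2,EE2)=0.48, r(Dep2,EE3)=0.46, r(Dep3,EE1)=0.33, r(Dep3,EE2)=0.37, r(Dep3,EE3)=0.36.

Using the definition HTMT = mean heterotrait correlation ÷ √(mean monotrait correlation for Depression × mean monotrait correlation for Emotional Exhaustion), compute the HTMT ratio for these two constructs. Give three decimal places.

Between-construct mean = 3.37/9 = 0.3744.
Mean within-Dep = 1.76/3 = 0.5867; mean within-EE = 1.41/3 = 0.4700.
Geometric mean = √(0.5867 × 0.4700) = 0.5251.
HTMT = 0.3744 / 0.5251 = 0.713.

0.713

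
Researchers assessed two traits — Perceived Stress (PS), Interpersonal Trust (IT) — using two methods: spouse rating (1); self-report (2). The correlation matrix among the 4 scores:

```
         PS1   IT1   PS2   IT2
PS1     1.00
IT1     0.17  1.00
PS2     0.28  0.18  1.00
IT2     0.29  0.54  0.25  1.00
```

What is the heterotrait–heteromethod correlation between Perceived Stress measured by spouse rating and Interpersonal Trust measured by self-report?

0.29

Different traits and methods: r(PS1, IT2) = 0.29.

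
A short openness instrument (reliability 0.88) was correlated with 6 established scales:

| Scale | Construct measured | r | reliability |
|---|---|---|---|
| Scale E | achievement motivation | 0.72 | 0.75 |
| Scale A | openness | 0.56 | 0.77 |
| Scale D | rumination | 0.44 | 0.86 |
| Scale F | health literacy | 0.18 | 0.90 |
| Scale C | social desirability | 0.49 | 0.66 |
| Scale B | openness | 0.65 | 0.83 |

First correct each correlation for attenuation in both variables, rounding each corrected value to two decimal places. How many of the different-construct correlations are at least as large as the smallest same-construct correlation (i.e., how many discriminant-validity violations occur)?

1

Disattenuated r (r / √(r_scale · r_new)):
  Scale E (disc): 0.72 / √(0.75·0.88) = 0.89
  Scale A (conv): 0.56 / √(0.77·0.88) = 0.68
  Scale D (disc): 0.44 / √(0.86·0.88) = 0.51
  Scale F (disc): 0.18 / √(0.90·0.88) = 0.20
  Scale C (disc): 0.49 / √(0.66·0.88) = 0.64
  Scale B (conv): 0.65 / √(0.83·0.88) = 0.76
Smallest convergent = 0.68. Discriminant values: 0.89, 0.51, 0.20, 0.64; count ≥ 0.68 → 1.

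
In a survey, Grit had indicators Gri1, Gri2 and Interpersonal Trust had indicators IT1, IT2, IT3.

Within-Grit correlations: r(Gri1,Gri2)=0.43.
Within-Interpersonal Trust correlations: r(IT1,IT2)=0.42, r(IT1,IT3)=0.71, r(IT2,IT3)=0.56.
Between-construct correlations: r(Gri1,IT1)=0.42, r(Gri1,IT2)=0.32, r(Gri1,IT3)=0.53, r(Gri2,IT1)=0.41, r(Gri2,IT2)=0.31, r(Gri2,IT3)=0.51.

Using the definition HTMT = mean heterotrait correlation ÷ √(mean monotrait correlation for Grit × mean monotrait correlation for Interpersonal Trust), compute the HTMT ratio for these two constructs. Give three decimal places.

0.847

Mean heterotrait r = 2.50/6 = 0.4167.
Mean within-Gri = 0.43/1 = 0.4300; mean within-IT = 1.69/3 = 0.5633.
Geometric mean = √(0.4300 × 0.5633) = 0.4922.
HTMT = 0.4167 / 0.4922 = 0.847.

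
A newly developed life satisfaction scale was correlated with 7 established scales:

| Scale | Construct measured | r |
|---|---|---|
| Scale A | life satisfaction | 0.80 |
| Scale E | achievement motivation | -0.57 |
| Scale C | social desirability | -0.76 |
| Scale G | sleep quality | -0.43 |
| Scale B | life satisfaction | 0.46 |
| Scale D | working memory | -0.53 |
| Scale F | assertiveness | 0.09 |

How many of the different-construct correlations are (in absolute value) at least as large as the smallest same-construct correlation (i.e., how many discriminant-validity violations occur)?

3

Convergent (same construct = life satisfaction): Scale A, Scale B.
Smallest convergent = 0.46. Discriminant |r|: 0.57, 0.76, 0.43, 0.53, 0.09; count ≥ 0.46 → 3.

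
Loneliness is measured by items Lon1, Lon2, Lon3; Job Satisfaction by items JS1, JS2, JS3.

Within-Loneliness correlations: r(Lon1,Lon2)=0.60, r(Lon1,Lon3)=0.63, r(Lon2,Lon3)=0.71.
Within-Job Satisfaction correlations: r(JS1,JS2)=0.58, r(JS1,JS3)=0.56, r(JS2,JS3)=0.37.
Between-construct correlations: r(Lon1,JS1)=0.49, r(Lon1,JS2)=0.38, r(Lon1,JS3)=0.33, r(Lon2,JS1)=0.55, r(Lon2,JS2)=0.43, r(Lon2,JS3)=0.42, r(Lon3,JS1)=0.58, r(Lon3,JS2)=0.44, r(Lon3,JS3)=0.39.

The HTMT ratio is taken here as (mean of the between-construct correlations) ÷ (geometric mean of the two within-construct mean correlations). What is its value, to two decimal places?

Mean heterotrait r = 4.01/9 = 0.4456.
Mean within-Lon = 1.94/3 = 0.6467; mean within-JS = 1.51/3 = 0.5033.
Geometric mean = √(0.6467 × 0.5033) = 0.5705.
HTMT = 0.4456 / 0.5705 = 0.78.

0.78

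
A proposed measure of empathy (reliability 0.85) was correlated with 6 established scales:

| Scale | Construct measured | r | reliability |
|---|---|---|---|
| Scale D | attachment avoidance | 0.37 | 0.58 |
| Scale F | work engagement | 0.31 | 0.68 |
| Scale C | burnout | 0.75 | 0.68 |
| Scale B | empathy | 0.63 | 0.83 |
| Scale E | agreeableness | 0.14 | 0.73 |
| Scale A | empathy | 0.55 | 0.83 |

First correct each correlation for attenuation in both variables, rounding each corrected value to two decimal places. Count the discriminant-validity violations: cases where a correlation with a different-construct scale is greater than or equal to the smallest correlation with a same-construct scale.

Disattenuated r (r / √(r_scale · r_new)):
  Scale D (disc): 0.37 / √(0.58·0.85) = 0.53
  Scale F (disc): 0.31 / √(0.68·0.85) = 0.41
  Scale C (disc): 0.75 / √(0.68·0.85) = 0.99
  Scale B (conv): 0.63 / √(0.83·0.85) = 0.75
  Scale E (disc): 0.14 / √(0.73·0.85) = 0.18
  Scale A (conv): 0.55 / √(0.83·0.85) = 0.65
Smallest convergent = 0.65. Discriminant values: 0.53, 0.41, 0.99, 0.18; count ≥ 0.65 → 1.

1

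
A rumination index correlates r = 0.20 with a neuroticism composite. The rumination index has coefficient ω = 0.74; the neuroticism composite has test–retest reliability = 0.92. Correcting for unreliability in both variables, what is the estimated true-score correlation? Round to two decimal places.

r_true = r_obs / √(r_xx · r_yy) = 0.20 / √(0.74 × 0.92) = 0.20 / √0.6808 = 0.20 / 0.8251 ≈ 0.24.

0.24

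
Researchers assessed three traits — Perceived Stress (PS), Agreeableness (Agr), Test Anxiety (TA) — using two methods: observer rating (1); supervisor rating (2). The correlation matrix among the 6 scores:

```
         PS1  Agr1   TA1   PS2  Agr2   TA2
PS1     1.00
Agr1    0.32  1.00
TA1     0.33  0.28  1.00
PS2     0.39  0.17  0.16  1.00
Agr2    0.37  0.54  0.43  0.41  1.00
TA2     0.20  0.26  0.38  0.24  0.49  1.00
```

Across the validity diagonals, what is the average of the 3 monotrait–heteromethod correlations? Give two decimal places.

Convergent values: 0.39, 0.54, 0.38; mean = 1.31/3 = 0.44.

0.44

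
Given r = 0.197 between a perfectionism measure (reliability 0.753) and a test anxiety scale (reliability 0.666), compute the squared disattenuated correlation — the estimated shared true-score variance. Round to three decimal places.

Disattenuated r = 0.197 / √(0.753 × 0.666) = 0.197 / 0.7082 = 0.2782.
Shared true-score variance = 0.2782² = 0.0774 ≈ 0.077.

0.077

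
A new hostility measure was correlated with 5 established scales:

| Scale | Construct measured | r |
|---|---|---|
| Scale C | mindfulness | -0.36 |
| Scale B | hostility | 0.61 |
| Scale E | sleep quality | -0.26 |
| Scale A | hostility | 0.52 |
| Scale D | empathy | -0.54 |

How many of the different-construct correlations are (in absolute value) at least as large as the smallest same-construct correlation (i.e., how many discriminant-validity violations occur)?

1

Convergent (same construct = hostility): Scale B, Scale A.
Smallest convergent = 0.52. Discriminant |r|: 0.36, 0.26, 0.54; count ≥ 0.52 → 1.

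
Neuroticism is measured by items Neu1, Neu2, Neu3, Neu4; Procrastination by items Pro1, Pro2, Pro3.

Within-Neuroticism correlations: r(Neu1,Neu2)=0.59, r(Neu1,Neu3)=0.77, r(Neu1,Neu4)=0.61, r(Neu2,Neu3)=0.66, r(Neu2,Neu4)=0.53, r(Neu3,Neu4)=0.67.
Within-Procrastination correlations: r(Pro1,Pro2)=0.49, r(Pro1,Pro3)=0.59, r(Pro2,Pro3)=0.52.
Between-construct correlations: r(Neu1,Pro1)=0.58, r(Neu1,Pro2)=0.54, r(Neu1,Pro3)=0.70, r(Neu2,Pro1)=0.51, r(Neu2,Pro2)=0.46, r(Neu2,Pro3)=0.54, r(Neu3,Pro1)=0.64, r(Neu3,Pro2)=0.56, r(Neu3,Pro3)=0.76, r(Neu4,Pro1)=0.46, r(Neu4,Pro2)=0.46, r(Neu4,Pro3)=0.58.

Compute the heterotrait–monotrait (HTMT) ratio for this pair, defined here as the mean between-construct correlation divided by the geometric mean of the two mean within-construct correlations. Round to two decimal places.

0.97

Mean between = 6.79/12 = 0.5658.
Mean within-Neu = 3.83/6 = 0.6383; mean within-Pro = 1.60/3 = 0.5333.
Geometric mean = √(0.6383 × 0.5333) = 0.5834.
HTMT = 0.5658 / 0.5834 = 0.97.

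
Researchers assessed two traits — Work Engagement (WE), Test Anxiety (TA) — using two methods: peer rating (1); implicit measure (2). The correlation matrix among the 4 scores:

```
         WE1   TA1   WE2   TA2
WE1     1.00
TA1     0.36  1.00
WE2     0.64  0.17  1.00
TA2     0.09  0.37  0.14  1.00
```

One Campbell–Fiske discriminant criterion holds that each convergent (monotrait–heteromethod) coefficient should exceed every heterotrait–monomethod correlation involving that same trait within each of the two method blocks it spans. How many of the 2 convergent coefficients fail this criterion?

Checking each validity diagonal entry against its comparison values:
WE (methods 1·2): 0.64 vs {0.36, 0.14} → pass.
TA (methods 1·2): 0.37 vs {0.36, 0.14} → pass.
0 of 2 fail.

0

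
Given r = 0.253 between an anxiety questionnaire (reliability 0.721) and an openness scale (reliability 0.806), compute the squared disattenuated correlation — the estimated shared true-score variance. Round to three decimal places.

Disattenuated r = 0.253 / √(0.721 × 0.806) = 0.253 / 0.7623 = 0.3319.
Shared true-score variance = 0.3319² = 0.1102 ≈ 0.110.

0.110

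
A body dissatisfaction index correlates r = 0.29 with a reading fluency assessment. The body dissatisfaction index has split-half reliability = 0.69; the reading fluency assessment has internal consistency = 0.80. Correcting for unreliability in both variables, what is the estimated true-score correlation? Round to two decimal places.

0.39

r_true = r_obs / √(r_xx · r_yy) = 0.29 / √(0.69 × 0.80) = 0.29 / √0.5520 = 0.29 / 0.7430 ≈ 0.39.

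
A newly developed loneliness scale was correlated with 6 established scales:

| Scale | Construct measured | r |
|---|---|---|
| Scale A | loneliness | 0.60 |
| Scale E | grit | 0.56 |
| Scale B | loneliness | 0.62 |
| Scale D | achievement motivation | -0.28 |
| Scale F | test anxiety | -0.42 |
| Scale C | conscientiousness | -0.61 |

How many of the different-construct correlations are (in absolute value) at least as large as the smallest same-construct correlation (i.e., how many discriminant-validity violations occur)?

1

Convergent (same construct = loneliness): Scale A, Scale B.
Smallest convergent = 0.60. Discriminant |r|: 0.56, 0.28, 0.42, 0.61; count ≥ 0.60 → 1.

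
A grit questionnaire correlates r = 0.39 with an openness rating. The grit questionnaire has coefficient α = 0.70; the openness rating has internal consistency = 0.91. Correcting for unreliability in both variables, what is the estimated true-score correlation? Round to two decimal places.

r_true = r_obs / √(r_xx · r_yy) = 0.39 / √(0.70 × 0.91) = 0.39 / √0.6370 = 0.39 / 0.7981 ≈ 0.49.

0.49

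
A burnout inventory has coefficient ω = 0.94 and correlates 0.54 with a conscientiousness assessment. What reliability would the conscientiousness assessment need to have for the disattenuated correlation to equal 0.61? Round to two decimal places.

r_true = r_obs / √(r_xx · r_yy) ⇒ 0.61 = 0.54 / √(0.94 · r_yy).
√(0.94 · r_yy) = 0.54 / 0.61 = 0.8852; 0.94 · r_yy = 0.7836; r_yy = 0.7836 / 0.94 ≈ 0.83.

0.83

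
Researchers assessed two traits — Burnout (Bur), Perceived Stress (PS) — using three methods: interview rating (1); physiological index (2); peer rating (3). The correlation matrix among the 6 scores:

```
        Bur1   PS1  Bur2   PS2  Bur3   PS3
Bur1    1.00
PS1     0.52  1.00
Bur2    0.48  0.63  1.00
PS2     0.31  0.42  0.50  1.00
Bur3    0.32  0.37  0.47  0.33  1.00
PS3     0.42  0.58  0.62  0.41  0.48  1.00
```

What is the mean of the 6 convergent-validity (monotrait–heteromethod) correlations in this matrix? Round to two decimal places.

0.45

Convergent values: 0.48, 0.32, 0.47, 0.42, 0.58, 0.41; mean = 2.68/6 = 0.45.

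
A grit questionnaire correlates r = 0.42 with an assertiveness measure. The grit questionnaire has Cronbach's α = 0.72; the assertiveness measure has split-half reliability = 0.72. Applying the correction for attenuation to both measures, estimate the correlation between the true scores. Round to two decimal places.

0.58

r_true = r_obs / √(r_xx · r_yy) = 0.42 / √(0.72 × 0.72) = 0.42 / √0.5184 = 0.42 / 0.7200 ≈ 0.58.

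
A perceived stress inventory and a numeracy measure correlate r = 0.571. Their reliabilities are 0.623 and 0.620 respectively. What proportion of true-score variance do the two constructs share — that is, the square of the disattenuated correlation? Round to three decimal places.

0.844

Disattenuated r = 0.571 / √(0.623 × 0.620) = 0.571 / 0.6215 = 0.9187.
Shared true-score variance = 0.9187² = 0.8440 ≈ 0.844.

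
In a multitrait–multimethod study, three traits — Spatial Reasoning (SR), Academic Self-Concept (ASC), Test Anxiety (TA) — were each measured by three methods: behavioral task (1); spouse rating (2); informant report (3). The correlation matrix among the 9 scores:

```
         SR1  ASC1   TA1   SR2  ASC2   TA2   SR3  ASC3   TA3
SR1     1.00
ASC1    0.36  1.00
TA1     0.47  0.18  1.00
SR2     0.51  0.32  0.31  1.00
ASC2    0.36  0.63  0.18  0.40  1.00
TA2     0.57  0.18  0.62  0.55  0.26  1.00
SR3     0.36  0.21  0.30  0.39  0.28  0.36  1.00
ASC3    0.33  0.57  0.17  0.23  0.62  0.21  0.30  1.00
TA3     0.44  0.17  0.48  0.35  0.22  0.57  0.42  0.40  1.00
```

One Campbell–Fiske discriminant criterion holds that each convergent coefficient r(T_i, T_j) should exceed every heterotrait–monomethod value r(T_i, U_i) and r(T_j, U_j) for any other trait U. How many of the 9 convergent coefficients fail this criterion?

3

Convergent coefficients and their comparison sets:
SR (methods 1·2): 0.51 vs {0.36, 0.40, 0.47, 0.55} → fail.
SR (methods 1·3): 0.36 vs {0.36, 0.30, 0.47, 0.42} → fail.
SR (methods 2·3): 0.39 vs {0.40, 0.30, 0.55, 0.42} → fail.
ASC (methods 1·2): 0.63 vs {0.36, 0.40, 0.18, 0.26} → pass.
ASC (methods 1·3): 0.57 vs {0.36, 0.30, 0.18, 0.40} → pass.
ASC (methods 2·3): 0.62 vs {0.40, 0.30, 0.26, 0.40} → pass.
TA (methods 1·2): 0.62 vs {0.47, 0.55, 0.18, 0.26} → pass.
TA (methods 1·3): 0.48 vs {0.47, 0.42, 0.18, 0.40} → pass.
TA (methods 2·3): 0.57 vs {0.55, 0.42, 0.26, 0.40} → pass.
3 of 9 fail.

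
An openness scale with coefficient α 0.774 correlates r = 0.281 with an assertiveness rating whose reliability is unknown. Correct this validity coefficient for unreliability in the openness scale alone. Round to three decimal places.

0.319

Single correction: r_c = r_obs / √r_xx = 0.281 / √0.774 = 0.281 / 0.8798 ≈ 0.319.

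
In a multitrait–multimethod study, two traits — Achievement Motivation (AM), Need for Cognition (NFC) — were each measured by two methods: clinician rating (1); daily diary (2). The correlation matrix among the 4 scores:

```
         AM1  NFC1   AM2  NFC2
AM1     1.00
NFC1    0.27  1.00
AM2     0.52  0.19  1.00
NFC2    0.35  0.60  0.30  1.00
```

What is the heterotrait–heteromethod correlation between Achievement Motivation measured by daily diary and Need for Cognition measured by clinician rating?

0.19

Different traits and methods: r(AM2, NFC1) = 0.19.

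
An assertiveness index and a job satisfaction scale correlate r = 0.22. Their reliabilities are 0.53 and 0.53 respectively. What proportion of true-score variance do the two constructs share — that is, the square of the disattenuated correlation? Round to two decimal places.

Disattenuated r = 0.22 / √(0.53 × 0.53) = 0.22 / 0.5300 = 0.4151.
Shared true-score variance = 0.4151² = 0.1723 ≈ 0.17.

0.17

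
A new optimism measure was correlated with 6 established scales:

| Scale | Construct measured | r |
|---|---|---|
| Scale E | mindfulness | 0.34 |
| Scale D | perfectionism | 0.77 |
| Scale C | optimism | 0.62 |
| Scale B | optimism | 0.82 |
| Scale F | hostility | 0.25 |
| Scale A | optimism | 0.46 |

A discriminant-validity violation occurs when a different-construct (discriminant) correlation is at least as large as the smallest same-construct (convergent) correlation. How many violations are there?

Convergent (same construct = optimism): Scale C, Scale B, Scale A.
Smallest convergent = 0.46. Discriminant values: 0.34, 0.77, 0.25; count ≥ 0.46 → 1.

1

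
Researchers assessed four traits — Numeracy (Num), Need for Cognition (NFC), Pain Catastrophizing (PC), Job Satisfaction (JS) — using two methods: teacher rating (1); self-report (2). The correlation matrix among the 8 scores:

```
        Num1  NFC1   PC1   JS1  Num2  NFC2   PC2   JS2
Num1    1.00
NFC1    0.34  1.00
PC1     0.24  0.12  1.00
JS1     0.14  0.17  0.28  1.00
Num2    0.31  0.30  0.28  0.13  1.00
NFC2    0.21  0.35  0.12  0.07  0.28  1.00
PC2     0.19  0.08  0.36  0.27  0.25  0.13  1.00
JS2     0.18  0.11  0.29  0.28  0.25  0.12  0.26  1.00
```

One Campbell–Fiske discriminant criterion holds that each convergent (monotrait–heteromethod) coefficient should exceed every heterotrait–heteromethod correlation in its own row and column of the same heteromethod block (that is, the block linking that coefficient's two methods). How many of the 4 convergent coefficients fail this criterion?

Each convergent coefficient versus the relevant comparison correlations:
Num (methods 1·2): 0.31 vs {0.21, 0.30, 0.19, 0.28, 0.18, 0.13} → pass.
NFC (methods 1·2): 0.35 vs {0.30, 0.21, 0.08, 0.12, 0.11, 0.07} → pass.
PC (methods 1·2): 0.36 vs {0.28, 0.19, 0.12, 0.08, 0.29, 0.27} → pass.
JS (methods 1·2): 0.28 vs {0.13, 0.18, 0.07, 0.11, 0.27, 0.29} → fail.
1 of 4 fail.

1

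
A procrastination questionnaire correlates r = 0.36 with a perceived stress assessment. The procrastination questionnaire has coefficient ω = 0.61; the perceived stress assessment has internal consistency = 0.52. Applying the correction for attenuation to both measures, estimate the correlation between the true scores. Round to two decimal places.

r_true = r_obs / √(r_xx · r_yy) = 0.36 / √(0.61 × 0.52) = 0.36 / √0.3172 = 0.36 / 0.5632 ≈ 0.64.

0.64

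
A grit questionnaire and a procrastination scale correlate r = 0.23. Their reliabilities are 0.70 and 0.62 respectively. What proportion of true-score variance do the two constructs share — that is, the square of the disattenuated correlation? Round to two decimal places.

0.12

Disattenuated r = 0.23 / √(0.70 × 0.62) = 0.23 / 0.6588 = 0.3491.
Shared true-score variance = 0.3491² = 0.1219 ≈ 0.12.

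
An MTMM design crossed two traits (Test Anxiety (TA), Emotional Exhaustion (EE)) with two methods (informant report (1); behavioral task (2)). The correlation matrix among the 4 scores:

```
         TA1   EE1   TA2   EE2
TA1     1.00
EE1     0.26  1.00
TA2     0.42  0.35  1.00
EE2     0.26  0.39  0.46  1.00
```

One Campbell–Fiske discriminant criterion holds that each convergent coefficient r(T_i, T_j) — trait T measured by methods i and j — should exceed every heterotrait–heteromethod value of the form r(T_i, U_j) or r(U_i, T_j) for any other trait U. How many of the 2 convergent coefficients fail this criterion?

Convergent coefficients and their comparison sets:
TA (methods 1·2): 0.42 vs {0.26, 0.35} → pass.
EE (methods 1·2): 0.39 vs {0.35, 0.26} → pass.
0 of 2 fail.

0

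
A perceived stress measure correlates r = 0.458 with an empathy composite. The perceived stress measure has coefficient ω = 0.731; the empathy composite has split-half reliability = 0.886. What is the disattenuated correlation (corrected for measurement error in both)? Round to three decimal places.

0.569

r_true = r_obs / √(r_xx · r_yy) = 0.458 / √(0.731 × 0.886) = 0.458 / √0.647666 = 0.458 / 0.8048 ≈ 0.569.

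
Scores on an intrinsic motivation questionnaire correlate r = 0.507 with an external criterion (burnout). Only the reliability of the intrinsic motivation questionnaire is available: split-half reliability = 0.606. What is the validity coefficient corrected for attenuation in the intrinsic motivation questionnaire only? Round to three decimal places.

Single correction: r_c = r_obs / √r_xx = 0.507 / √0.606 = 0.507 / 0.7785 ≈ 0.651.

0.651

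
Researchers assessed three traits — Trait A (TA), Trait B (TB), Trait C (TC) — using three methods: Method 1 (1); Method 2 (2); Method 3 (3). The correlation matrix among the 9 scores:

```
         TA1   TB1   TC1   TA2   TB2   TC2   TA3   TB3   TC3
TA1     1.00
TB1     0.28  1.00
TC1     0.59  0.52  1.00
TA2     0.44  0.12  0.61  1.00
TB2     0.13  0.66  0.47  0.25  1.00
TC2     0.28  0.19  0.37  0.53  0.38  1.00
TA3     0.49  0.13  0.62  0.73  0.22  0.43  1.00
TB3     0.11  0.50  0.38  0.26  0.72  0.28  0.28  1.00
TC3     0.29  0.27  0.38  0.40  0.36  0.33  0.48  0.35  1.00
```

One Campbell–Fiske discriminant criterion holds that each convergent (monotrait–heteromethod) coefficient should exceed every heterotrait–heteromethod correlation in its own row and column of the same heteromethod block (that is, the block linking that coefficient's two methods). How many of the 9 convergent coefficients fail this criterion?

Convergent coefficients and their comparison sets:
TA (methods 1·2): 0.44 vs {0.13, 0.12, 0.28, 0.61} → fail.
TA (methods 1·3): 0.49 vs {0.11, 0.13, 0.29, 0.62} → fail.
TA (methods 2·3): 0.73 vs {0.26, 0.22, 0.40, 0.43} → pass.
TB (methods 1·2): 0.66 vs {0.12, 0.13, 0.19, 0.47} → pass.
TB (methods 1·3): 0.50 vs {0.13, 0.11, 0.27, 0.38} → pass.
TB (methods 2·3): 0.72 vs {0.22, 0.26, 0.36, 0.28} → pass.
TC (methods 1·2): 0.37 vs {0.61, 0.28, 0.47, 0.19} → fail.
TC (methods 1·3): 0.38 vs {0.62, 0.29, 0.38, 0.27} → fail.
TC (methods 2·3): 0.33 vs {0.43, 0.40, 0.28, 0.36} → fail.
5 of 9 fail.

5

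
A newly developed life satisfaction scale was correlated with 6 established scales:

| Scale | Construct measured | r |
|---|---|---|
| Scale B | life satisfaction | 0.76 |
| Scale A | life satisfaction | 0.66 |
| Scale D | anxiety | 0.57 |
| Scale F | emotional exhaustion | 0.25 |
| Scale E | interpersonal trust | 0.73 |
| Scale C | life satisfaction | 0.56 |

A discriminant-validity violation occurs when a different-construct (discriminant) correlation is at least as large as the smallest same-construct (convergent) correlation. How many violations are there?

Convergent (same construct = life satisfaction): Scale B, Scale A, Scale C.
Smallest convergent = 0.56. Discriminant values: 0.57, 0.25, 0.73; count ≥ 0.56 → 2.

2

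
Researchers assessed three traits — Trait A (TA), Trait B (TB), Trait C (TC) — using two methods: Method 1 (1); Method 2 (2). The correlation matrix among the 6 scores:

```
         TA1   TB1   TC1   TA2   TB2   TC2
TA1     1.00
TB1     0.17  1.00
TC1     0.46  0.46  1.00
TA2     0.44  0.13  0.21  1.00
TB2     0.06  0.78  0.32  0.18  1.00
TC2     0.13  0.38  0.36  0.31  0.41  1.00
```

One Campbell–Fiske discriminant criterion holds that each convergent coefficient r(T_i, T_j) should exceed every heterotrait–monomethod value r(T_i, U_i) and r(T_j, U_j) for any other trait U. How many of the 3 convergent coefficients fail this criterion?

2

Each convergent coefficient versus the relevant comparison correlations:
TA (methods 1·2): 0.44 vs {0.17, 0.18, 0.46, 0.31} → fail.
TB (methods 1·2): 0.78 vs {0.17, 0.18, 0.46, 0.41} → pass.
TC (methods 1·2): 0.36 vs {0.46, 0.31, 0.46, 0.41} → fail.
2 of 3 fail.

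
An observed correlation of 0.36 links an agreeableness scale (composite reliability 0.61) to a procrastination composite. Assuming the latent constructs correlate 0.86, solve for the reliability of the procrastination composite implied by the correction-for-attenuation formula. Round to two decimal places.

0.29

r_true = r_obs / √(r_xx · r_yy) ⇒ 0.86 = 0.36 / √(0.61 · r_yy).
√(0.61 · r_yy) = 0.36 / 0.86 = 0.4186; 0.61 · r_yy = 0.1752; r_yy = 0.1752 / 0.61 ≈ 0.29.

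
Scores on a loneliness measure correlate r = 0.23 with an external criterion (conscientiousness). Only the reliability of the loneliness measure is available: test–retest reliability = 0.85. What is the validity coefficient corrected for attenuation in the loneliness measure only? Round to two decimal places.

Single correction: r_c = r_obs / √r_xx = 0.23 / √0.85 = 0.23 / 0.9220 ≈ 0.25.

0.25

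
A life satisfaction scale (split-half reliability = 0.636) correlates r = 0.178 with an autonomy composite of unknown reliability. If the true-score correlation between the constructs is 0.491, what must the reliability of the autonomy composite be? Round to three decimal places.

r_true = r_obs / √(r_xx · r_yy) ⇒ 0.491 = 0.178 / √(0.636 · r_yy).
√(0.636 · r_yy) = 0.178 / 0.491 = 0.3625; 0.636 · r_yy = 0.1314; r_yy = 0.1314 / 0.636 ≈ 0.207.

0.207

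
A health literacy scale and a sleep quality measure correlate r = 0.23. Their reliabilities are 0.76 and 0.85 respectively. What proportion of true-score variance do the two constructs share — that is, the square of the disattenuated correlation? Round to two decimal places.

Disattenuated r = 0.23 / √(0.76 × 0.85) = 0.23 / 0.8037 = 0.2862.
Shared true-score variance = 0.2862² = 0.0819 ≈ 0.08.

0.08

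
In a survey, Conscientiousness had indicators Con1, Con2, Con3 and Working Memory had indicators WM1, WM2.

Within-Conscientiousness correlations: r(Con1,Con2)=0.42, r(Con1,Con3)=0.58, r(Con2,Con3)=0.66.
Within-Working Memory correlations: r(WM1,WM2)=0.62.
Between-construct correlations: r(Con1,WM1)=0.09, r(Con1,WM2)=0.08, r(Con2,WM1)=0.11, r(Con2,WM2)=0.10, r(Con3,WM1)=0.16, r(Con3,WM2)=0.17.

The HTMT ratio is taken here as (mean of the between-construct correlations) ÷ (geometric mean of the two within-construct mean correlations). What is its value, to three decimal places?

0.202

Mean heterotrait r = 0.71/6 = 0.1183.
Mean within-Con = 1.66/3 = 0.5533; mean within-WM = 0.62/1 = 0.6200.
Geometric mean = √(0.5533 × 0.6200) = 0.5857.
HTMT = 0.1183 / 0.5857 = 0.202.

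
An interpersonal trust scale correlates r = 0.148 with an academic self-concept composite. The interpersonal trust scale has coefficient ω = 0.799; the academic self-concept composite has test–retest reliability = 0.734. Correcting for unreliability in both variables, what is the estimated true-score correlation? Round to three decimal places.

r_true = r_obs / √(r_xx · r_yy) = 0.148 / √(0.799 × 0.734) = 0.148 / √0.586466 = 0.148 / 0.7658 ≈ 0.193.

0.193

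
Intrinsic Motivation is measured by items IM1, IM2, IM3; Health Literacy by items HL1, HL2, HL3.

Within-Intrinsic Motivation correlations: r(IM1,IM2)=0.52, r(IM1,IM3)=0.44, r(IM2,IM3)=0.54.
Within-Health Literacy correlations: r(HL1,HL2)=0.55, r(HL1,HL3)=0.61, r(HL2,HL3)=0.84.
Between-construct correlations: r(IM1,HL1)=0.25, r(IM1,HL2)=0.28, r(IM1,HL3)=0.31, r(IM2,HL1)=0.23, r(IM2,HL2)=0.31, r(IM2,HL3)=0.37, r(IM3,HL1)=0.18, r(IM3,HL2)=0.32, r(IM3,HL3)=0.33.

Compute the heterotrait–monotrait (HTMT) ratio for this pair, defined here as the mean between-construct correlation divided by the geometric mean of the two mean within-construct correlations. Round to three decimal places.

0.497

Mean between = 2.58/9 = 0.2867.
Mean within-IM = 1.50/3 = 0.5000; mean within-HL = 2.00/3 = 0.6667.
Geometric mean = √(0.5000 × 0.6667) = 0.5774.
HTMT = 0.2867 / 0.5774 = 0.497.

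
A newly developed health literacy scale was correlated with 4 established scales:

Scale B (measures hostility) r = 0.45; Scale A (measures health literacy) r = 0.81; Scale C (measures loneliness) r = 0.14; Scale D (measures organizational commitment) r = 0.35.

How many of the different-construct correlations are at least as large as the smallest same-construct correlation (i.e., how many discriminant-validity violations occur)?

0

Convergent (same construct = health literacy): Scale A.
Smallest convergent = 0.81. Discriminant values: 0.45, 0.14, 0.35; count ≥ 0.81 → 0.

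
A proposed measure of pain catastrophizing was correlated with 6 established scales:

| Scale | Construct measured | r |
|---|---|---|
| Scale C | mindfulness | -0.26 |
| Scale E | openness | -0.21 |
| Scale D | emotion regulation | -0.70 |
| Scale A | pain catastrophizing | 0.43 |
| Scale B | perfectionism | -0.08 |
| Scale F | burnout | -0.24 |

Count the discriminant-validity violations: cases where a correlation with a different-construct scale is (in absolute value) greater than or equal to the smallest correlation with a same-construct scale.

1

Convergent (same construct = pain catastrophizing): Scale A.
Smallest convergent = 0.43. Discriminant |r|: 0.26, 0.21, 0.70, 0.08, 0.24; count ≥ 0.43 → 1.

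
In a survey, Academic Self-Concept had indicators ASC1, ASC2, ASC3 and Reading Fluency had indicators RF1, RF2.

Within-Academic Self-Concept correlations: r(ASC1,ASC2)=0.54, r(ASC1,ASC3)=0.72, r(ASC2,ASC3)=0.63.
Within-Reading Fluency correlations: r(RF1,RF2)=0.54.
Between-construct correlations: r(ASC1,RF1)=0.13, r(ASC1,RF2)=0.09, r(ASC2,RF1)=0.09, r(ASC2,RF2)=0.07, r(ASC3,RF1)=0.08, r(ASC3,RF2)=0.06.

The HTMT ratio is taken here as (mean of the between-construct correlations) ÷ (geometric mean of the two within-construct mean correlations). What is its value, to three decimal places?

Mean heterotrait r = 0.52/6 = 0.0867.
Mean within-ASC = 1.89/3 = 0.6300; mean within-RF = 0.54/1 = 0.5400.
Geometric mean = √(0.6300 × 0.5400) = 0.5833.
HTMT = 0.0867 / 0.5833 = 0.149.

0.149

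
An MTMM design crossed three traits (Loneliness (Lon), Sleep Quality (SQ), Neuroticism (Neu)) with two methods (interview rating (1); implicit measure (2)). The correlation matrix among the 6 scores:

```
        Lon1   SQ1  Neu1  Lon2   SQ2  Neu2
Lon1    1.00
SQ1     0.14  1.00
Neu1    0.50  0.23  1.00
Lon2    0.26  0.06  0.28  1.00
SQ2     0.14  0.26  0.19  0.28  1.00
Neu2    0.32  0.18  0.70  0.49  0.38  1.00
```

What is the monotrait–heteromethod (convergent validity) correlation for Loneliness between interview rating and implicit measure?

Same trait (Lon), different methods: r(Lon1, Lon2) = 0.26.

0.26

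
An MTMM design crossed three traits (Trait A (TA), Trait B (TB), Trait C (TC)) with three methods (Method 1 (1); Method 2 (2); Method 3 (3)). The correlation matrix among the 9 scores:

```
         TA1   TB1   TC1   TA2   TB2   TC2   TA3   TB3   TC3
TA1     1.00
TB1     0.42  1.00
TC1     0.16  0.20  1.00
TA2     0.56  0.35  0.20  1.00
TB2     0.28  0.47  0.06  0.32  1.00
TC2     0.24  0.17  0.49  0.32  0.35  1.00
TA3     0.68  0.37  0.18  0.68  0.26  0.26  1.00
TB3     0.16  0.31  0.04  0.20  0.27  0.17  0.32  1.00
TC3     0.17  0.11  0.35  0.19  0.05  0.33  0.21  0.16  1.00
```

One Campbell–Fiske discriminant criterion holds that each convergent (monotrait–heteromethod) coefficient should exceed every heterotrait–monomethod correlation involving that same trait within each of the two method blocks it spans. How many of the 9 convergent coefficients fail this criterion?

3

Each convergent coefficient versus the relevant comparison correlations:
TA (methods 1·2): 0.56 vs {0.42, 0.32, 0.16, 0.32} → pass.
TA (methods 1·3): 0.68 vs {0.42, 0.32, 0.16, 0.21} → pass.
TA (methods 2·3): 0.68 vs {0.32, 0.32, 0.32, 0.21} → pass.
TB (methods 1·2): 0.47 vs {0.42, 0.32, 0.20, 0.35} → pass.
TB (methods 1·3): 0.31 vs {0.42, 0.32, 0.20, 0.16} → fail.
TB (methods 2·3): 0.27 vs {0.32, 0.32, 0.35, 0.16} → fail.
TC (methods 1·2): 0.49 vs {0.16, 0.32, 0.20, 0.35} → pass.
TC (methods 1·3): 0.35 vs {0.16, 0.21, 0.20, 0.16} → pass.
TC (methods 2·3): 0.33 vs {0.32, 0.21, 0.35, 0.16} → fail.
3 of 9 fail.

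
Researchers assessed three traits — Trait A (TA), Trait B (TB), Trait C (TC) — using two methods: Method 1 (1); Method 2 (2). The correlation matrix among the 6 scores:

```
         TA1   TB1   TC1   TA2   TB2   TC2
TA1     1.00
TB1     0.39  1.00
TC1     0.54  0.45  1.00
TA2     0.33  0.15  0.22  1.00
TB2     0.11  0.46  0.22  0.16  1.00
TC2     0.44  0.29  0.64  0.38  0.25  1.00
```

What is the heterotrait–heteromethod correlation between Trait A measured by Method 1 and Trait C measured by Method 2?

0.44

Different traits and methods: r(TA1, TC2) = 0.44.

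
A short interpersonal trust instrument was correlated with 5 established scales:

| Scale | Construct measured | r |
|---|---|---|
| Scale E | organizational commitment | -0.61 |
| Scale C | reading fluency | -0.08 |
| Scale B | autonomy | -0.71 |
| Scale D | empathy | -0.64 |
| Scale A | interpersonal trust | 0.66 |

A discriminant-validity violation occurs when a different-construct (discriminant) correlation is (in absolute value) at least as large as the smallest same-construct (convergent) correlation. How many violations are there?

Convergent (same construct = interpersonal trust): Scale A.
Smallest convergent = 0.66. Discriminant |r|: 0.61, 0.08, 0.71, 0.64; count ≥ 0.66 → 1.

1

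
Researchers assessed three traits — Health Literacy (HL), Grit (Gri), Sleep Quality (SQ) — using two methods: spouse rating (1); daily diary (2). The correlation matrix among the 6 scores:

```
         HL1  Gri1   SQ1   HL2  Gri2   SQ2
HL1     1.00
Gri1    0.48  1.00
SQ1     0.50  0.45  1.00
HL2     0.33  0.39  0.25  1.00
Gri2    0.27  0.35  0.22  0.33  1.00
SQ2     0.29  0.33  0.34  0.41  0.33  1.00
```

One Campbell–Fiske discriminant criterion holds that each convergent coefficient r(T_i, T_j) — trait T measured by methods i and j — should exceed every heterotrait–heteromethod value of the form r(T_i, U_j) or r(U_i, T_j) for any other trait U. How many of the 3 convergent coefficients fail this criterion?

2

Checking each validity diagonal entry against its comparison values:
HL (methods 1·2): 0.33 vs {0.27, 0.39, 0.29, 0.25} → fail.
Gri (methods 1·2): 0.35 vs {0.39, 0.27, 0.33, 0.22} → fail.
SQ (methods 1·2): 0.34 vs {0.25, 0.29, 0.22, 0.33} → pass.
2 of 3 fail.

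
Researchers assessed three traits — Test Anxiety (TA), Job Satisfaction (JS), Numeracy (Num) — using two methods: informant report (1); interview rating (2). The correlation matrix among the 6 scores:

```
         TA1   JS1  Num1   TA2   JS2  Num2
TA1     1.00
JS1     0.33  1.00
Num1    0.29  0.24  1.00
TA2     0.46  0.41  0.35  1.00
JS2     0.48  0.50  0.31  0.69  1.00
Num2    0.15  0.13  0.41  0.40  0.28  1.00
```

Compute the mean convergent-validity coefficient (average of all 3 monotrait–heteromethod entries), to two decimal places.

Convergent values: 0.46, 0.50, 0.41; mean = 1.37/3 = 0.46.

0.46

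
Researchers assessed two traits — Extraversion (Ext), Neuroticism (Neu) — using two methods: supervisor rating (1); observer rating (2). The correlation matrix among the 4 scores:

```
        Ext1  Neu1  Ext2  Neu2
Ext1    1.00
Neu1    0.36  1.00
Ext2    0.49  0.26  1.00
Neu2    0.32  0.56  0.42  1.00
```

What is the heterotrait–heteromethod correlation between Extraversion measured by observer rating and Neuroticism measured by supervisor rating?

0.26

Different traits and methods: r(Ext2, Neu1) = 0.26.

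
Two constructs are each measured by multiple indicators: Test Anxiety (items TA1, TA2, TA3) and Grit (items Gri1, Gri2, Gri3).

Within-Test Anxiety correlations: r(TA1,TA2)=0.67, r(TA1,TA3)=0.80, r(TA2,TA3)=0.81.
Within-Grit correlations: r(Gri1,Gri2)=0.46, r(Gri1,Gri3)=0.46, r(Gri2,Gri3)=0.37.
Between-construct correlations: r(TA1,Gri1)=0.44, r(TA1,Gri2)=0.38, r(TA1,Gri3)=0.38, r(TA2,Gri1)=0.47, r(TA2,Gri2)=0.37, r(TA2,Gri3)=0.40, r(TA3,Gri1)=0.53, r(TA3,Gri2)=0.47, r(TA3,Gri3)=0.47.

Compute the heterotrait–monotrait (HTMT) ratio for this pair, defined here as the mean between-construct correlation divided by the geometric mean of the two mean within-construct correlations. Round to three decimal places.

Between-construct mean = 3.91/9 = 0.4344.
Mean within-TA = 2.28/3 = 0.7600; mean within-Gri = 1.29/3 = 0.4300.
Geometric mean = √(0.7600 × 0.4300) = 0.5717.
HTMT = 0.4344 / 0.5717 = 0.760.

0.760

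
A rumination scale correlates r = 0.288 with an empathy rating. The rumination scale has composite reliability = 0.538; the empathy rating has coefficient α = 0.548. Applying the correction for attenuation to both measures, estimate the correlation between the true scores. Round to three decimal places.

0.530

r_true = r_obs / √(r_xx · r_yy) = 0.288 / √(0.538 × 0.548) = 0.288 / √0.294824 = 0.288 / 0.5430 ≈ 0.530.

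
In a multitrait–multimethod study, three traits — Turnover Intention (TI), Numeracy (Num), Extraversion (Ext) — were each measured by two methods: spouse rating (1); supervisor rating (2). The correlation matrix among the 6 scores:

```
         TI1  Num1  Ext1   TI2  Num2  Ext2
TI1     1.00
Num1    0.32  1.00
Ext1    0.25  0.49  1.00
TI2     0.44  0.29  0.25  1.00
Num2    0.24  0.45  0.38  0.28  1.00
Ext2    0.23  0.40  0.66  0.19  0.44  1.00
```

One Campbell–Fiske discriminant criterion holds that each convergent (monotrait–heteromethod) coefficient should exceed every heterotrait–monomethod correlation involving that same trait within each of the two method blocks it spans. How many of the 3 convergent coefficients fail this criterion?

Convergent coefficients and their comparison sets:
TI (methods 1·2): 0.44 vs {0.32, 0.28, 0.25, 0.19} → pass.
Num (methods 1·2): 0.45 vs {0.32, 0.28, 0.49, 0.44} → fail.
Ext (methods 1·2): 0.66 vs {0.25, 0.19, 0.49, 0.44} → pass.
1 of 3 fail.

1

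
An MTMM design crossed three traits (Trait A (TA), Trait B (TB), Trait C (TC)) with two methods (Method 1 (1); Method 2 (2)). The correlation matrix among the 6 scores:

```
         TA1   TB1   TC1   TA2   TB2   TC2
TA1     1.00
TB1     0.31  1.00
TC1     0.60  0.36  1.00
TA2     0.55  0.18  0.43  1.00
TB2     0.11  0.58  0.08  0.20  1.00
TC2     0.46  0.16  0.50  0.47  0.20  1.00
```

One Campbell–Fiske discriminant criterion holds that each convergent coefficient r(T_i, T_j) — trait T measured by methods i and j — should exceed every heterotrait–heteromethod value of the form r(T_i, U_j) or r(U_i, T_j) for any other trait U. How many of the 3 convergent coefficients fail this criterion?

0

Checking each validity diagonal entry against its comparison values:
TA (methods 1·2): 0.55 vs {0.11, 0.18, 0.46, 0.43} → pass.
TB (methods 1·2): 0.58 vs {0.18, 0.11, 0.16, 0.08} → pass.
TC (methods 1·2): 0.50 vs {0.43, 0.46, 0.08, 0.16} → pass.
0 of 3 fail.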